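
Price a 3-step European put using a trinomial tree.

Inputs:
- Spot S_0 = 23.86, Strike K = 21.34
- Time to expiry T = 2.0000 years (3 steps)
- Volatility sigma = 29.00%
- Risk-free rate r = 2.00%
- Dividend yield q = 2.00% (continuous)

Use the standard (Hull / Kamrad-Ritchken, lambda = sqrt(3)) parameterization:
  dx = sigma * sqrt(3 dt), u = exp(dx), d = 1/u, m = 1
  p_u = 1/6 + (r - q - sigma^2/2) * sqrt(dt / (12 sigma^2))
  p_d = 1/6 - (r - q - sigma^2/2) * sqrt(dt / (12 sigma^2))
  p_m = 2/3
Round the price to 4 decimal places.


dt = T/N = 0.666667; dx = sigma*sqrt(3*dt) = 0.410122
u = exp(dx) = 1.507002; d = 1/u = 0.663569
p_u = 0.132490, p_m = 0.666667, p_d = 0.200843
Discount per step: exp(-r*dt) = 0.986755
Stock lattice S(k, j) with j the centered position index:
  k=0: S(0,+0) = 23.8600
  k=1: S(1,-1) = 15.8328; S(1,+0) = 23.8600; S(1,+1) = 35.9571
  k=2: S(2,-2) = 10.5061; S(2,-1) = 15.8328; S(2,+0) = 23.8600; S(2,+1) = 35.9571; S(2,+2) = 54.1873
  k=3: S(3,-3) = 6.9716; S(3,-2) = 10.5061; S(3,-1) = 15.8328; S(3,+0) = 23.8600; S(3,+1) = 35.9571; S(3,+2) = 54.1873; S(3,+3) = 81.6604
Terminal payoffs V(N, j) = max(K - S_T, 0):
  V(3,-3) = 14.368450; V(3,-2) = 10.833863; V(3,-1) = 5.507236; V(3,+0) = 0.000000; V(3,+1) = 0.000000; V(3,+2) = 0.000000; V(3,+3) = 0.000000
Backward induction: V(k, j) = exp(-r*dt) * [p_u * V(k+1, j+1) + p_m * V(k+1, j) + p_d * V(k+1, j-1)]
  V(2,-2) = exp(-r*dt) * [p_u*5.507236 + p_m*10.833863 + p_d*14.368450] = 10.694490
  V(2,-1) = exp(-r*dt) * [p_u*0.000000 + p_m*5.507236 + p_d*10.833863] = 5.769954
  V(2,+0) = exp(-r*dt) * [p_u*0.000000 + p_m*0.000000 + p_d*5.507236] = 1.091442
  V(2,+1) = exp(-r*dt) * [p_u*0.000000 + p_m*0.000000 + p_d*0.000000] = 0.000000
  V(2,+2) = exp(-r*dt) * [p_u*0.000000 + p_m*0.000000 + p_d*0.000000] = 0.000000
  V(1,-1) = exp(-r*dt) * [p_u*1.091442 + p_m*5.769954 + p_d*10.694490] = 6.057847
  V(1,+0) = exp(-r*dt) * [p_u*0.000000 + p_m*1.091442 + p_d*5.769954] = 1.861500
  V(1,+1) = exp(-r*dt) * [p_u*0.000000 + p_m*0.000000 + p_d*1.091442] = 0.216306
  V(0,+0) = exp(-r*dt) * [p_u*0.216306 + p_m*1.861500 + p_d*6.057847] = 2.453406

Answer: Price = V(0,0) = 2.4534


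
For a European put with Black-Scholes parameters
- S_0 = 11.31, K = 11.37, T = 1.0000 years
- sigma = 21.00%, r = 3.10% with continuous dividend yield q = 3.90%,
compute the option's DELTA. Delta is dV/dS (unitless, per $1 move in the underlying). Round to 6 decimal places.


d1 = 0.0417094398; d2 = -0.1682905602
phi(d1) = 0.3985954159; exp(-qT) = 0.9617507091; exp(-rT) = 0.9694755731
N(-d1) = 0.4833651643
Delta = -exp(-qT) * N(-d1) = -0.9617507091 * 0.4833651643 = -0.464877

Answer: Delta = -0.464877


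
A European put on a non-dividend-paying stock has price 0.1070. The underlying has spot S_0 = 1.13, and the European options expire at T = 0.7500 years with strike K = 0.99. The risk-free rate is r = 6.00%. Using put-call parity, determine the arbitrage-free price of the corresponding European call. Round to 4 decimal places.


Answer: Call price = 0.2906

Derivation:
Put-call parity: C - P = S_0 * exp(-qT) - K * exp(-rT).
S_0 * exp(-qT) = 1.1300 * 1.00000000 = 1.13000000
K * exp(-rT) = 0.9900 * 0.95599748 = 0.94643751
C = P + S*exp(-qT) - K*exp(-rT)
C = 0.1070 + 1.13000000 - 0.94643751 = 0.2906


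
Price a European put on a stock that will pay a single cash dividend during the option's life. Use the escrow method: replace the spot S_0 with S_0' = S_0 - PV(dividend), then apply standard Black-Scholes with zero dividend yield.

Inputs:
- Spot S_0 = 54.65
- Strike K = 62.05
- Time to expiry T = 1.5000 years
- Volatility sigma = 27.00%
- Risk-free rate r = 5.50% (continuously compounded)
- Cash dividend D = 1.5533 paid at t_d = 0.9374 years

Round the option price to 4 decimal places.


PV(D) = D * exp(-r * t_d) = 1.5533 * 0.94974951 = 1.47524592
S_0' = S_0 - PV(D) = 54.6500 - 1.47524592 = 53.17475408
d1 = (ln(S_0'/K) + (r + sigma^2/2)*T) / (sigma*sqrt(T)) = -0.05195874
d2 = d1 - sigma*sqrt(T) = -0.38263986
exp(-rT) = 0.92081144
N(-d1) = 0.52071922; N(-d2) = 0.64900659
P = K * exp(-rT) * N(-d2) - S_0' * N(-d1) = 62.0500 * 0.92081144 * 0.64900659 - 53.17475408 * 0.52071922 = 9.3928

Answer: Price = 9.3928


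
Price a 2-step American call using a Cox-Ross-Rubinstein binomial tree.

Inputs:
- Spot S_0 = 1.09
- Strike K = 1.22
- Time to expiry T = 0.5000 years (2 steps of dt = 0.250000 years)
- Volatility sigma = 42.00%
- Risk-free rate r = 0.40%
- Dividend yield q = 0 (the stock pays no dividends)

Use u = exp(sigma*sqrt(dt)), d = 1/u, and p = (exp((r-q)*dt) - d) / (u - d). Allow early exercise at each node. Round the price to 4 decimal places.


dt = T/N = 0.250000
u = exp(sigma*sqrt(dt)) = 1.233678; d = 1/u = 0.810584
p = (exp((r-q)*dt) - d) / (u - d) = 0.450057
Discount per step: exp(-r*dt) = 0.999000
Stock lattice S(k, i) with i counting down-moves:
  k=0: S(0,0) = 1.0900
  k=1: S(1,0) = 1.3447; S(1,1) = 0.8835
  k=2: S(2,0) = 1.6589; S(2,1) = 1.0900; S(2,2) = 0.7162
Terminal payoffs V(N, i) = max(S_T - K, 0):
  V(2,0) = 0.438938; V(2,1) = 0.000000; V(2,2) = 0.000000
Backward induction: V(k, i) = exp(-r*dt) * [p * V(k+1, i) + (1-p) * V(k+1, i+1)]; then take max(V_cont, immediate exercise) for American.
  V(1,0) = exp(-r*dt) * [p*0.438938 + (1-p)*0.000000] = 0.197350; exercise = 0.124709; V(1,0) = max -> 0.197350
  V(1,1) = exp(-r*dt) * [p*0.000000 + (1-p)*0.000000] = 0.000000; exercise = 0.000000; V(1,1) = max -> 0.000000
  V(0,0) = exp(-r*dt) * [p*0.197350 + (1-p)*0.000000] = 0.088730; exercise = 0.000000; V(0,0) = max -> 0.088730

Answer: Price = V(0,0) = 0.0887


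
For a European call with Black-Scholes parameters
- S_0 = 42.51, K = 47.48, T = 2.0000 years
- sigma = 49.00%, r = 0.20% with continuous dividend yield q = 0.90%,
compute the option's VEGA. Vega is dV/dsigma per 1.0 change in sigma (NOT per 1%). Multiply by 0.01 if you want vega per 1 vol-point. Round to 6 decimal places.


d1 = 0.1667195771; d2 = -0.5262450685
phi(d1) = 0.3934362461; exp(-qT) = 0.9821610324; exp(-rT) = 0.9960079893
Vega = S * exp(-qT) * phi(d1) * sqrt(T) = 42.5100 * 0.9821610324 * 0.3934362461 * 1.4142135624 = 23.230747

Answer: Vega = 23.230747


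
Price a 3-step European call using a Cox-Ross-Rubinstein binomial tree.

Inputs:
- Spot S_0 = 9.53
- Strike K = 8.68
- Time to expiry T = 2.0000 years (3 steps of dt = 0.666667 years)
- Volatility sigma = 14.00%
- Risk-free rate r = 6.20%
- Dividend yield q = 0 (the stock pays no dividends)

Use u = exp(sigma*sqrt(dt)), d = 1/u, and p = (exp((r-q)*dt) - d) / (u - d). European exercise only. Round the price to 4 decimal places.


dt = T/N = 0.666667
u = exp(sigma*sqrt(dt)) = 1.121099; d = 1/u = 0.891982
p = (exp((r-q)*dt) - d) / (u - d) = 0.655636
Discount per step: exp(-r*dt) = 0.959509
Stock lattice S(k, i) with i counting down-moves:
  k=0: S(0,0) = 9.5300
  k=1: S(1,0) = 10.6841; S(1,1) = 8.5006
  k=2: S(2,0) = 11.9779; S(2,1) = 9.5300; S(2,2) = 7.5824
  k=3: S(3,0) = 13.4284; S(3,1) = 10.6841; S(3,2) = 8.5006; S(3,3) = 6.7633
Terminal payoffs V(N, i) = max(S_T - K, 0):
  V(3,0) = 4.748419; V(3,1) = 2.004074; V(3,2) = 0.000000; V(3,3) = 0.000000
Backward induction: V(k, i) = exp(-r*dt) * [p * V(k+1, i) + (1-p) * V(k+1, i+1)].
  V(2,0) = exp(-r*dt) * [p*4.748419 + (1-p)*2.004074] = 3.649365
  V(2,1) = exp(-r*dt) * [p*2.004074 + (1-p)*0.000000] = 1.260742
  V(2,2) = exp(-r*dt) * [p*0.000000 + (1-p)*0.000000] = 0.000000
  V(1,0) = exp(-r*dt) * [p*3.649365 + (1-p)*1.260742] = 2.712351
  V(1,1) = exp(-r*dt) * [p*1.260742 + (1-p)*0.000000] = 0.793119
  V(0,0) = exp(-r*dt) * [p*2.712351 + (1-p)*0.793119] = 1.968373

Answer: Price = V(0,0) = 1.9684


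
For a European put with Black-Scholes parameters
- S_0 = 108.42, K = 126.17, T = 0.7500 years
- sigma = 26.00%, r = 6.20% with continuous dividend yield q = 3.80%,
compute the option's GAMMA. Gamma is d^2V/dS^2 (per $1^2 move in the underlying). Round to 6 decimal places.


d1 = -0.4808334261; d2 = -0.7060000310
phi(d1) = 0.3553902047; exp(-qT) = 0.9719022941; exp(-rT) = 0.9545645606
Gamma = exp(-qT) * phi(d1) / (S * sigma * sqrt(T)) = 0.9719022941 * 0.3553902047 / (108.4200 * 0.2600 * 0.8660254038) = 0.014149

Answer: Gamma = 0.014149


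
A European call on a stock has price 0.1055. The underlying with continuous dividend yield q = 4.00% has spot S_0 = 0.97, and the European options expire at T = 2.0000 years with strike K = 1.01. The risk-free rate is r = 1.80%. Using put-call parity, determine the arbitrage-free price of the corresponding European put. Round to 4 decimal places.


Put-call parity: C - P = S_0 * exp(-qT) - K * exp(-rT).
S_0 * exp(-qT) = 0.9700 * 0.92311635 = 0.89542286
K * exp(-rT) = 1.0100 * 0.96464029 = 0.97428670
P = C - S*exp(-qT) + K*exp(-rT)
P = 0.1055 - 0.89542286 + 0.97428670 = 0.1844

Answer: Put price = 0.1844


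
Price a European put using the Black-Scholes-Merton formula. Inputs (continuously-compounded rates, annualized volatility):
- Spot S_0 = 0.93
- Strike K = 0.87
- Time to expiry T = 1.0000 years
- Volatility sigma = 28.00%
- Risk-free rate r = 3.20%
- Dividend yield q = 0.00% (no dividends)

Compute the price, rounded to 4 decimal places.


Answer: Price = 0.0610

Derivation:
d1 = (ln(S/K) + (r - q + 0.5*sigma^2) * T) / (sigma * sqrt(T)) = 0.49246919
d2 = d1 - sigma * sqrt(T) = 0.21246919
exp(-rT) = 0.96850658; exp(-qT) = 1.00000000
P = K * exp(-rT) * N(-d2) - S_0 * exp(-qT) * N(-d1)
N(-d1) = 0.31119385; N(-d2) = 0.41587050
P = 0.8700 * 0.96850658 * 0.41587050 - 0.9300 * 1.00000000 * 0.31119385 = 0.0610


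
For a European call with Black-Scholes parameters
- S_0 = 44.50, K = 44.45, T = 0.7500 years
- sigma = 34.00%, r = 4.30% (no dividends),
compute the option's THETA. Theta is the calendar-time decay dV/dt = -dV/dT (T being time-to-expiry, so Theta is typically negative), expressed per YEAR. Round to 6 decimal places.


d1 = 0.2605691367; d2 = -0.0338795006
phi(d1) = 0.3856262393; exp(-qT) = 1.0000000000; exp(-rT) = 0.9682644857
Theta = -S*exp(-qT)*phi(d1)*sigma/(2*sqrt(T)) - r*K*exp(-rT)*N(d2) + q*S*exp(-qT)*N(d1)
N(d1) = 0.6027876035; N(d2) = 0.4864866200; sqrt(T) = 0.8660254038
Term 1 = -44.5000 * 1.0000000000 * 0.3856262393 * 0.3400 / (2 * 0.8660254038) = -3.3685645796
Term 2 = -0.0430 * 44.4500 * 0.9682644857 * 0.4864866200 = -0.9003370537
Term 3 = 0 (no dividend yield, q = 0)
Theta = -3.3685645796 + (-0.9003370537) + (0.0000000000) = -4.268902

Answer: Theta = -4.268902


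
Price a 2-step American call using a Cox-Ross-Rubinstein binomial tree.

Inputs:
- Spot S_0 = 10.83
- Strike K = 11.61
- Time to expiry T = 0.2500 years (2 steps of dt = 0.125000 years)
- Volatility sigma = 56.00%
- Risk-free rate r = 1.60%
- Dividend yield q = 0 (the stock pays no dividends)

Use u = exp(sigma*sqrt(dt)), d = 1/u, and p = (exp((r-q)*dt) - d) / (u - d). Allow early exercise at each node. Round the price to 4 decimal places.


dt = T/N = 0.125000
u = exp(sigma*sqrt(dt)) = 1.218950; d = 1/u = 0.820378
p = (exp((r-q)*dt) - d) / (u - d) = 0.455687
Discount per step: exp(-r*dt) = 0.998002
Stock lattice S(k, i) with i counting down-moves:
  k=0: S(0,0) = 10.8300
  k=1: S(1,0) = 13.2012; S(1,1) = 8.8847
  k=2: S(2,0) = 16.0916; S(2,1) = 10.8300; S(2,2) = 7.2888
Terminal payoffs V(N, i) = max(S_T - K, 0):
  V(2,0) = 4.481640; V(2,1) = 0.000000; V(2,2) = 0.000000
Backward induction: V(k, i) = exp(-r*dt) * [p * V(k+1, i) + (1-p) * V(k+1, i+1)]; then take max(V_cont, immediate exercise) for American.
  V(1,0) = exp(-r*dt) * [p*4.481640 + (1-p)*0.000000] = 2.038142; exercise = 1.591229; V(1,0) = max -> 2.038142
  V(1,1) = exp(-r*dt) * [p*0.000000 + (1-p)*0.000000] = 0.000000; exercise = 0.000000; V(1,1) = max -> 0.000000
  V(0,0) = exp(-r*dt) * [p*2.038142 + (1-p)*0.000000] = 0.926898; exercise = 0.000000; V(0,0) = max -> 0.926898

Answer: Price = V(0,0) = 0.9269


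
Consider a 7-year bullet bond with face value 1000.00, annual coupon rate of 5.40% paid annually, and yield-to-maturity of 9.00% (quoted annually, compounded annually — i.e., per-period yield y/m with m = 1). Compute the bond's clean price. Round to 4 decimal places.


Coupon per period c = face * coupon_rate / m = 54.000000
Periods per year m = 1; per-period yield y/m = 0.090000
Number of cashflows N = 7
Cashflows (t years, CF_t, discount factor 1/(1+y/m)^(m*t), PV):
  t = 1.0000: CF_t = 54.000000, DF = 0.917431, PV = 49.541284
  t = 2.0000: CF_t = 54.000000, DF = 0.841680, PV = 45.450720
  t = 3.0000: CF_t = 54.000000, DF = 0.772183, PV = 41.697908
  t = 4.0000: CF_t = 54.000000, DF = 0.708425, PV = 38.254961
  t = 5.0000: CF_t = 54.000000, DF = 0.649931, PV = 35.096295
  t = 6.0000: CF_t = 54.000000, DF = 0.596267, PV = 32.198436
  t = 7.0000: CF_t = 1054.000000, DF = 0.547034, PV = 576.574094
Price P = sum_t PV_t = 818.813698

Answer: Price = 818.8137


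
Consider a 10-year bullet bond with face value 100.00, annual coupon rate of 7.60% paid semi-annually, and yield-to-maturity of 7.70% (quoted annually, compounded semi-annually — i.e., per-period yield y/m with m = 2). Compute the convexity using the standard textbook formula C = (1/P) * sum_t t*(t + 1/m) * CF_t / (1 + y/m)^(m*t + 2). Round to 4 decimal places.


Coupon per period c = face * coupon_rate / m = 3.800000
Periods per year m = 2; per-period yield y/m = 0.038500
Number of cashflows N = 20
Cashflows (t years, CF_t, discount factor 1/(1+y/m)^(m*t), PV):
  t = 0.5000: CF_t = 3.800000, DF = 0.962927, PV = 3.659124
  t = 1.0000: CF_t = 3.800000, DF = 0.927229, PV = 3.523470
  t = 1.5000: CF_t = 3.800000, DF = 0.892854, PV = 3.392846
  t = 2.0000: CF_t = 3.800000, DF = 0.859754, PV = 3.267064
  t = 2.5000: CF_t = 3.800000, DF = 0.827880, PV = 3.145945
  t = 3.0000: CF_t = 3.800000, DF = 0.797188, PV = 3.029316
  t = 3.5000: CF_t = 3.800000, DF = 0.767635, PV = 2.917011
  t = 4.0000: CF_t = 3.800000, DF = 0.739176, PV = 2.808870
  t = 4.5000: CF_t = 3.800000, DF = 0.711773, PV = 2.704737
  t = 5.0000: CF_t = 3.800000, DF = 0.685386, PV = 2.604465
  t = 5.5000: CF_t = 3.800000, DF = 0.659977, PV = 2.507911
  t = 6.0000: CF_t = 3.800000, DF = 0.635509, PV = 2.414936
  t = 6.5000: CF_t = 3.800000, DF = 0.611949, PV = 2.325408
  t = 7.0000: CF_t = 3.800000, DF = 0.589263, PV = 2.239198
  t = 7.5000: CF_t = 3.800000, DF = 0.567417, PV = 2.156185
  t = 8.0000: CF_t = 3.800000, DF = 0.546381, PV = 2.076250
  t = 8.5000: CF_t = 3.800000, DF = 0.526126, PV = 1.999278
  t = 9.0000: CF_t = 3.800000, DF = 0.506621, PV = 1.925159
  t = 9.5000: CF_t = 3.800000, DF = 0.487839, PV = 1.853788
  t = 10.0000: CF_t = 103.800000, DF = 0.469753, PV = 48.760409
Price P = sum_t PV_t = 99.311368
Convexity numerator sum_t t*(t + 1/m) * CF_t / (1+y/m)^(m*t + 2):
  t = 0.5000: term = 1.696423
  t = 1.0000: term = 4.900595
  t = 1.5000: term = 9.437834
  t = 2.0000: term = 15.146580
  t = 2.5000: term = 21.877584
  t = 3.0000: term = 29.493132
  t = 3.5000: term = 37.866322
  t = 4.0000: term = 46.880377
  t = 4.5000: term = 56.427993
  t = 5.0000: term = 66.410734
  t = 5.5000: term = 76.738450
  t = 6.0000: term = 87.328739
  t = 6.5000: term = 98.106432
  t = 7.0000: term = 109.003109
  t = 7.5000: term = 119.956651
  t = 8.0000: term = 130.910805
  t = 8.5000: term = 141.814786
  t = 9.0000: term = 152.622897
  t = 9.5000: term = 163.294171
  t = 10.0000: term = 4747.266727
Convexity = (1/P) * sum = 6117.180343 / 99.311368 = 61.595973

Answer: Convexity = 61.5960


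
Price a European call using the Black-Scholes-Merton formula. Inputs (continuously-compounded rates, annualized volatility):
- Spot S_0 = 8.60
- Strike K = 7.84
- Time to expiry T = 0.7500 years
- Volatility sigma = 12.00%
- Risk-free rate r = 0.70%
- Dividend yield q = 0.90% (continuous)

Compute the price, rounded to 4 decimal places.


d1 = (ln(S/K) + (r - q + 0.5*sigma^2) * T) / (sigma * sqrt(T)) = 0.92783430
d2 = d1 - sigma * sqrt(T) = 0.82391125
exp(-rT) = 0.99476376; exp(-qT) = 0.99327273
C = S_0 * exp(-qT) * N(d1) - K * exp(-rT) * N(d2)
N(d1) = 0.82325324; N(d2) = 0.79500501
C = 8.6000 * 0.99327273 * 0.82325324 - 7.8400 * 0.99476376 * 0.79500501 = 0.8321

Answer: Price = 0.8321


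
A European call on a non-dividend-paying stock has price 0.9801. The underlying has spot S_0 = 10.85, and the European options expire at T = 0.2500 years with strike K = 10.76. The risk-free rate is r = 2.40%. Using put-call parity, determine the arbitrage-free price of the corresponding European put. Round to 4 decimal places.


Answer: Put price = 0.8257

Derivation:
Put-call parity: C - P = S_0 * exp(-qT) - K * exp(-rT).
S_0 * exp(-qT) = 10.8500 * 1.00000000 = 10.85000000
K * exp(-rT) = 10.7600 * 0.99401796 = 10.69563329
P = C - S*exp(-qT) + K*exp(-rT)
P = 0.9801 - 10.85000000 + 10.69563329 = 0.8257


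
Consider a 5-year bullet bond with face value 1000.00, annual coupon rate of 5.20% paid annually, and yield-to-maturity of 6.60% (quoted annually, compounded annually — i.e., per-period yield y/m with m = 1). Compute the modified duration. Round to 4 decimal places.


Coupon per period c = face * coupon_rate / m = 52.000000
Periods per year m = 1; per-period yield y/m = 0.066000
Number of cashflows N = 5
Cashflows (t years, CF_t, discount factor 1/(1+y/m)^(m*t), PV):
  t = 1.0000: CF_t = 52.000000, DF = 0.938086, PV = 48.780488
  t = 2.0000: CF_t = 52.000000, DF = 0.880006, PV = 45.760308
  t = 3.0000: CF_t = 52.000000, DF = 0.825521, PV = 42.927118
  t = 4.0000: CF_t = 52.000000, DF = 0.774410, PV = 40.269341
  t = 5.0000: CF_t = 1052.000000, DF = 0.726464, PV = 764.239915
Price P = sum_t PV_t = 941.977169
First compute Macaulay numerator sum_t t * PV_t:
  t * PV_t at t = 1.0000: 48.780488
  t * PV_t at t = 2.0000: 91.520615
  t * PV_t at t = 3.0000: 128.781353
  t * PV_t at t = 4.0000: 161.077365
  t * PV_t at t = 5.0000: 3821.199574
Macaulay duration D = 4251.359395 / 941.977169 = 4.513230
Modified duration = D / (1 + y/m) = 4.513230 / (1 + 0.066000) = 4.233799

Answer: Modified duration = 4.2338


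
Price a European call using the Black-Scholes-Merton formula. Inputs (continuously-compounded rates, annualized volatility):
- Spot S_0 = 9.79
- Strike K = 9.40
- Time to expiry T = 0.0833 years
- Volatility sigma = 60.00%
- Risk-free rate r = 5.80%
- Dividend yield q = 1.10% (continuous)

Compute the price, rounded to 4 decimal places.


Answer: Price = 0.8950

Derivation:
d1 = (ln(S/K) + (r - q + 0.5*sigma^2) * T) / (sigma * sqrt(T)) = 0.34394362
d2 = d1 - sigma * sqrt(T) = 0.17077319
exp(-rT) = 0.99518025; exp(-qT) = 0.99908412
C = S_0 * exp(-qT) * N(d1) - K * exp(-rT) * N(d2)
N(d1) = 0.63455566; N(d2) = 0.56779894
C = 9.7900 * 0.99908412 * 0.63455566 - 9.4000 * 0.99518025 * 0.56779894 = 0.8950


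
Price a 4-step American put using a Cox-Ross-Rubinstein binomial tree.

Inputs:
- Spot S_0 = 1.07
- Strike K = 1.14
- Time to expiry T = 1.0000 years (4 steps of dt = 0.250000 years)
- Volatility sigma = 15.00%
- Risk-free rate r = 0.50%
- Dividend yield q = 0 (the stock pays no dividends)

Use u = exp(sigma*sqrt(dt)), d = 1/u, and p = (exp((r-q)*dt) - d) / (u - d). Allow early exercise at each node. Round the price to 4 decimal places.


dt = T/N = 0.250000
u = exp(sigma*sqrt(dt)) = 1.077884; d = 1/u = 0.927743
p = (exp((r-q)*dt) - d) / (u - d) = 0.489590
Discount per step: exp(-r*dt) = 0.998751
Stock lattice S(k, i) with i counting down-moves:
  k=0: S(0,0) = 1.0700
  k=1: S(1,0) = 1.1533; S(1,1) = 0.9927
  k=2: S(2,0) = 1.2432; S(2,1) = 1.0700; S(2,2) = 0.9210
  k=3: S(3,0) = 1.3400; S(3,1) = 1.1533; S(3,2) = 0.9927; S(3,3) = 0.8544
  k=4: S(4,0) = 1.4443; S(4,1) = 1.2432; S(4,2) = 1.0700; S(4,3) = 0.9210; S(4,4) = 0.7927
Terminal payoffs V(N, i) = max(K - S_T, 0):
  V(4,0) = 0.000000; V(4,1) = 0.000000; V(4,2) = 0.070000; V(4,3) = 0.219042; V(4,4) = 0.347325
Backward induction: V(k, i) = exp(-r*dt) * [p * V(k+1, i) + (1-p) * V(k+1, i+1)]; then take max(V_cont, immediate exercise) for American.
  V(3,0) = exp(-r*dt) * [p*0.000000 + (1-p)*0.000000] = 0.000000; exercise = 0.000000; V(3,0) = max -> 0.000000
  V(3,1) = exp(-r*dt) * [p*0.000000 + (1-p)*0.070000] = 0.035684; exercise = 0.000000; V(3,1) = max -> 0.035684
  V(3,2) = exp(-r*dt) * [p*0.070000 + (1-p)*0.219042] = 0.145890; exercise = 0.147314; V(3,2) = max -> 0.147314
  V(3,3) = exp(-r*dt) * [p*0.219042 + (1-p)*0.347325] = 0.284164; exercise = 0.285588; V(3,3) = max -> 0.285588
  V(2,0) = exp(-r*dt) * [p*0.000000 + (1-p)*0.035684] = 0.018191; exercise = 0.000000; V(2,0) = max -> 0.018191
  V(2,1) = exp(-r*dt) * [p*0.035684 + (1-p)*0.147314] = 0.092546; exercise = 0.070000; V(2,1) = max -> 0.092546
  V(2,2) = exp(-r*dt) * [p*0.147314 + (1-p)*0.285588] = 0.217618; exercise = 0.219042; V(2,2) = max -> 0.219042
  V(1,0) = exp(-r*dt) * [p*0.018191 + (1-p)*0.092546] = 0.056072; exercise = 0.000000; V(1,0) = max -> 0.056072
  V(1,1) = exp(-r*dt) * [p*0.092546 + (1-p)*0.219042] = 0.156915; exercise = 0.147314; V(1,1) = max -> 0.156915
  V(0,0) = exp(-r*dt) * [p*0.056072 + (1-p)*0.156915] = 0.107409; exercise = 0.070000; V(0,0) = max -> 0.107409

Answer: Price = V(0,0) = 0.1074


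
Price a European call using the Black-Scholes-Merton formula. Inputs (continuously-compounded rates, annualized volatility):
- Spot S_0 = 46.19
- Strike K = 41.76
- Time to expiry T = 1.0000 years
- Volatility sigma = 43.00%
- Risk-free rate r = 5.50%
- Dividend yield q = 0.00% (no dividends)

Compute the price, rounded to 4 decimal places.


d1 = (ln(S/K) + (r - q + 0.5*sigma^2) * T) / (sigma * sqrt(T)) = 0.57738228
d2 = d1 - sigma * sqrt(T) = 0.14738228
exp(-rT) = 0.94648515; exp(-qT) = 1.00000000
C = S_0 * exp(-qT) * N(d1) - K * exp(-rT) * N(d2)
N(d1) = 0.71815938; N(d2) = 0.55858485
C = 46.1900 * 1.00000000 * 0.71815938 - 41.7600 * 0.94648515 * 0.55858485 = 11.0936

Answer: Price = 11.0936


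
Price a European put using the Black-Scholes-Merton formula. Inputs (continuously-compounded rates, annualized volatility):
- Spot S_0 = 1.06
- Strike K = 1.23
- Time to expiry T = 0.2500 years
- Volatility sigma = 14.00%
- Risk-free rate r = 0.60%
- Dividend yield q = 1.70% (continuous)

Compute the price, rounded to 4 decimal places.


Answer: Price = 0.1731

Derivation:
d1 = (ln(S/K) + (r - q + 0.5*sigma^2) * T) / (sigma * sqrt(T)) = -2.12921802
d2 = d1 - sigma * sqrt(T) = -2.19921802
exp(-rT) = 0.99850112; exp(-qT) = 0.99575902
P = K * exp(-rT) * N(-d2) - S_0 * exp(-qT) * N(-d1)
N(-d1) = 0.98338189; N(-d2) = 0.98606879
P = 1.2300 * 0.99850112 * 0.98606879 - 1.0600 * 0.99575902 * 0.98338189 = 0.1731


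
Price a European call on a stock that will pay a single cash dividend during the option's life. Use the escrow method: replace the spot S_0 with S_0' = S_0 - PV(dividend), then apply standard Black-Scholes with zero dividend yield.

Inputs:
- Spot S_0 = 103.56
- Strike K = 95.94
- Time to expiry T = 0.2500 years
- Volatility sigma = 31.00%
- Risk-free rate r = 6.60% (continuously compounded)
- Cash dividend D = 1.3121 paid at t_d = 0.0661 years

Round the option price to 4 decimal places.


PV(D) = D * exp(-r * t_d) = 1.3121 * 0.99564690 = 1.30638830
S_0' = S_0 - PV(D) = 103.5600 - 1.30638830 = 102.25361170
d1 = (ln(S_0'/K) + (r + sigma^2/2)*T) / (sigma*sqrt(T)) = 0.59513304
d2 = d1 - sigma*sqrt(T) = 0.44013304
exp(-rT) = 0.98363538
N(d1) = 0.72412273; N(d2) = 0.67007962
C = S_0' * N(d1) - K * exp(-rT) * N(d2) = 102.25361170 * 0.72412273 - 95.9400 * 0.98363538 * 0.67007962 = 10.8088

Answer: Price = 10.8088


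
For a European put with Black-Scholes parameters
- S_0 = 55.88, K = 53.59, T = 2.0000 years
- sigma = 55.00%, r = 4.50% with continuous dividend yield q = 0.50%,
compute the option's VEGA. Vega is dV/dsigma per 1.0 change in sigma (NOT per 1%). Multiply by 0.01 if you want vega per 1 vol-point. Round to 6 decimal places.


Answer: Vega = 26.897280

Derivation:
d1 = 0.5455573744; d2 = -0.2322600849
phi(d1) = 0.3437794511; exp(-qT) = 0.9900498337; exp(-rT) = 0.9139311853
Vega = S * exp(-qT) * phi(d1) * sqrt(T) = 55.8800 * 0.9900498337 * 0.3437794511 * 1.4142135624 = 26.897280


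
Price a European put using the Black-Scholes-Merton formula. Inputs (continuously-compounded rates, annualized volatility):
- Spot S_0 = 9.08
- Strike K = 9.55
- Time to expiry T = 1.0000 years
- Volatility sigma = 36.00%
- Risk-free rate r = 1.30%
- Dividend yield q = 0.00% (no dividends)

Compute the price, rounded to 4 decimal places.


Answer: Price = 1.5022

Derivation:
d1 = (ln(S/K) + (r - q + 0.5*sigma^2) * T) / (sigma * sqrt(T)) = 0.07592511
d2 = d1 - sigma * sqrt(T) = -0.28407489
exp(-rT) = 0.98708414; exp(-qT) = 1.00000000
P = K * exp(-rT) * N(-d2) - S_0 * exp(-qT) * N(-d1)
N(-d1) = 0.46973934; N(-d2) = 0.61182351
P = 9.5500 * 0.98708414 * 0.61182351 - 9.0800 * 1.00000000 * 0.46973934 = 1.5022


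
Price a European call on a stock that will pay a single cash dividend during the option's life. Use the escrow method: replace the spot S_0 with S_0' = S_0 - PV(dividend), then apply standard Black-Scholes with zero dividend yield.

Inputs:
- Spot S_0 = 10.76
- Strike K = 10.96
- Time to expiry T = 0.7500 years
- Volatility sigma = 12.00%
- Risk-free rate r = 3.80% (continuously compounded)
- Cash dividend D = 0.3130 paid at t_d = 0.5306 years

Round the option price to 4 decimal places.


PV(D) = D * exp(-r * t_d) = 0.3130 * 0.98003911 = 0.30675224
S_0' = S_0 - PV(D) = 10.7600 - 0.30675224 = 10.45324776
d1 = (ln(S_0'/K) + (r + sigma^2/2)*T) / (sigma*sqrt(T)) = -0.12932224
d2 = d1 - sigma*sqrt(T) = -0.23324529
exp(-rT) = 0.97190229
N(d1) = 0.44855134; N(d2) = 0.40778547
C = S_0' * N(d1) - K * exp(-rT) * N(d2) = 10.45324776 * 0.44855134 - 10.9600 * 0.97190229 * 0.40778547 = 0.3451

Answer: Price = 0.3451


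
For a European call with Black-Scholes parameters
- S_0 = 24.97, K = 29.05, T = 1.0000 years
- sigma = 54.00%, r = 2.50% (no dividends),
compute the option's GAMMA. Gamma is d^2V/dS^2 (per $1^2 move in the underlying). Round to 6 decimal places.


d1 = 0.0360307796; d2 = -0.5039692204
phi(d1) = 0.3986834076; exp(-qT) = 1.0000000000; exp(-rT) = 0.9753099120
Gamma = exp(-qT) * phi(d1) / (S * sigma * sqrt(T)) = 1.0000000000 * 0.3986834076 / (24.9700 * 0.5400 * 1.0000000000) = 0.029568

Answer: Gamma = 0.029568


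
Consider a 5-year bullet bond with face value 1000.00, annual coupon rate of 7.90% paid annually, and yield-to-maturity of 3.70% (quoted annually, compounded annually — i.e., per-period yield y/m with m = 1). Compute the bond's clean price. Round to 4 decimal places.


Answer: Price = 1188.5629

Derivation:
Coupon per period c = face * coupon_rate / m = 79.000000
Periods per year m = 1; per-period yield y/m = 0.037000
Number of cashflows N = 5
Cashflows (t years, CF_t, discount factor 1/(1+y/m)^(m*t), PV):
  t = 1.0000: CF_t = 79.000000, DF = 0.964320, PV = 76.181292
  t = 2.0000: CF_t = 79.000000, DF = 0.929913, PV = 73.463155
  t = 3.0000: CF_t = 79.000000, DF = 0.896734, PV = 70.842001
  t = 4.0000: CF_t = 79.000000, DF = 0.864739, PV = 68.314370
  t = 5.0000: CF_t = 1079.000000, DF = 0.833885, PV = 899.762032
Price P = sum_t PV_t = 1188.562850


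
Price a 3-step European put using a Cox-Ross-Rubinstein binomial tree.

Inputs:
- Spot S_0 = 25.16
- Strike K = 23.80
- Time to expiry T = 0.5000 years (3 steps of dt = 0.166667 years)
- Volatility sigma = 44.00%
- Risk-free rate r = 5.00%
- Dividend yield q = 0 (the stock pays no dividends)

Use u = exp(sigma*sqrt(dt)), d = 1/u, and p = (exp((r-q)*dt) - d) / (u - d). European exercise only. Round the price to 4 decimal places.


dt = T/N = 0.166667
u = exp(sigma*sqrt(dt)) = 1.196774; d = 1/u = 0.835580
p = (exp((r-q)*dt) - d) / (u - d) = 0.478381
Discount per step: exp(-r*dt) = 0.991701
Stock lattice S(k, i) with i counting down-moves:
  k=0: S(0,0) = 25.1600
  k=1: S(1,0) = 30.1108; S(1,1) = 21.0232
  k=2: S(2,0) = 36.0358; S(2,1) = 25.1600; S(2,2) = 17.5666
  k=3: S(3,0) = 43.1267; S(3,1) = 30.1108; S(3,2) = 21.0232; S(3,3) = 14.6783
Terminal payoffs V(N, i) = max(K - S_T, 0):
  V(3,0) = 0.000000; V(3,1) = 0.000000; V(3,2) = 2.776809; V(3,3) = 9.121737
Backward induction: V(k, i) = exp(-r*dt) * [p * V(k+1, i) + (1-p) * V(k+1, i+1)].
  V(2,0) = exp(-r*dt) * [p*0.000000 + (1-p)*0.000000] = 0.000000
  V(2,1) = exp(-r*dt) * [p*0.000000 + (1-p)*2.776809] = 1.436416
  V(2,2) = exp(-r*dt) * [p*2.776809 + (1-p)*9.121737] = 6.035934
  V(1,0) = exp(-r*dt) * [p*0.000000 + (1-p)*1.436416] = 0.743044
  V(1,1) = exp(-r*dt) * [p*1.436416 + (1-p)*6.035934] = 3.803781
  V(0,0) = exp(-r*dt) * [p*0.743044 + (1-p)*3.803781] = 2.320166

Answer: Price = V(0,0) = 2.3202


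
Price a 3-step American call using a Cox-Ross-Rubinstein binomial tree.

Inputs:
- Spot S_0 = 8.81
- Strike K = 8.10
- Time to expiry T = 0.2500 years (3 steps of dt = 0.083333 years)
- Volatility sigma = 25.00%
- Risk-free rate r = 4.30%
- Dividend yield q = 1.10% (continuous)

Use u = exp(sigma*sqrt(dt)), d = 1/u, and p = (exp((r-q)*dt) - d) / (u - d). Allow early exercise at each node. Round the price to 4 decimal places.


Answer: Price = V(0,0) = 0.8964

Derivation:
dt = T/N = 0.083333
u = exp(sigma*sqrt(dt)) = 1.074837; d = 1/u = 0.930374
p = (exp((r-q)*dt) - d) / (u - d) = 0.500449
Discount per step: exp(-r*dt) = 0.996423
Stock lattice S(k, i) with i counting down-moves:
  k=0: S(0,0) = 8.8100
  k=1: S(1,0) = 9.4693; S(1,1) = 8.1966
  k=2: S(2,0) = 10.1780; S(2,1) = 8.8100; S(2,2) = 7.6259
  k=3: S(3,0) = 10.9396; S(3,1) = 9.4693; S(3,2) = 8.1966; S(3,3) = 7.0949
Terminal payoffs V(N, i) = max(S_T - K, 0):
  V(3,0) = 2.839650; V(3,1) = 1.369312; V(3,2) = 0.096594; V(3,3) = 0.000000
Backward induction: V(k, i) = exp(-r*dt) * [p * V(k+1, i) + (1-p) * V(k+1, i+1)]; then take max(V_cont, immediate exercise) for American.
  V(2,0) = exp(-r*dt) * [p*2.839650 + (1-p)*1.369312] = 2.097612; exercise = 2.077964; V(2,0) = max -> 2.097612
  V(2,1) = exp(-r*dt) * [p*1.369312 + (1-p)*0.096594] = 0.730901; exercise = 0.710000; V(2,1) = max -> 0.730901
  V(2,2) = exp(-r*dt) * [p*0.096594 + (1-p)*0.000000] = 0.048167; exercise = 0.000000; V(2,2) = max -> 0.048167
  V(1,0) = exp(-r*dt) * [p*2.097612 + (1-p)*0.730901] = 1.409810; exercise = 1.369312; V(1,0) = max -> 1.409810
  V(1,1) = exp(-r*dt) * [p*0.730901 + (1-p)*0.048167] = 0.388447; exercise = 0.096594; V(1,1) = max -> 0.388447
  V(0,0) = exp(-r*dt) * [p*1.409810 + (1-p)*0.388447] = 0.896369; exercise = 0.710000; V(0,0) = max -> 0.896369


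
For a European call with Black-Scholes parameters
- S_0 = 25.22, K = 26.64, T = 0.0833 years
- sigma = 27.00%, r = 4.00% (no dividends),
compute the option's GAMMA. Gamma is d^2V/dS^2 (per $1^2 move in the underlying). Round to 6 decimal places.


d1 = -0.6212021351; d2 = -0.6991288314
phi(d1) = 0.3289384659; exp(-qT) = 1.0000000000; exp(-rT) = 0.9966735450
Gamma = exp(-qT) * phi(d1) / (S * sigma * sqrt(T)) = 1.0000000000 * 0.3289384659 / (25.2200 * 0.2700 * 0.2886173938) = 0.167372

Answer: Gamma = 0.167372


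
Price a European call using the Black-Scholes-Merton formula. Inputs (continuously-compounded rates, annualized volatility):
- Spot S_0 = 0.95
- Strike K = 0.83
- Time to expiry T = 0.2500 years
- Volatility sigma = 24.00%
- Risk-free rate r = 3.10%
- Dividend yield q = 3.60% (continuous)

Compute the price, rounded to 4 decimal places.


d1 = (ln(S/K) + (r - q + 0.5*sigma^2) * T) / (sigma * sqrt(T)) = 1.17488570
d2 = d1 - sigma * sqrt(T) = 1.05488570
exp(-rT) = 0.99227995; exp(-qT) = 0.99104038
C = S_0 * exp(-qT) * N(d1) - K * exp(-rT) * N(d2)
N(d1) = 0.87997978; N(d2) = 0.85426120
C = 0.9500 * 0.99104038 * 0.87997978 - 0.8300 * 0.99227995 * 0.85426120 = 0.1249

Answer: Price = 0.1249


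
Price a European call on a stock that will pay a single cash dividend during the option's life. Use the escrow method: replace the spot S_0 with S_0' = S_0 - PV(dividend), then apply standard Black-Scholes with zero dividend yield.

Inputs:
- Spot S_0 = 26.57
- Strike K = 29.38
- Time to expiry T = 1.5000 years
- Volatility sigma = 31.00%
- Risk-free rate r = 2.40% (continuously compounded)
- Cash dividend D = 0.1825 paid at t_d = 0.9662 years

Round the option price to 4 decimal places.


Answer: Price = 3.2171

Derivation:
PV(D) = D * exp(-r * t_d) = 0.1825 * 0.97707799 = 0.17831673
S_0' = S_0 - PV(D) = 26.5700 - 0.17831673 = 26.39168327
d1 = (ln(S_0'/K) + (r + sigma^2/2)*T) / (sigma*sqrt(T)) = 0.00213280
d2 = d1 - sigma*sqrt(T) = -0.37753811
exp(-rT) = 0.96464029
N(d1) = 0.50085086; N(d2) = 0.35288687
C = S_0' * N(d1) - K * exp(-rT) * N(d2) = 26.39168327 * 0.50085086 - 29.3800 * 0.96464029 * 0.35288687 = 3.2171


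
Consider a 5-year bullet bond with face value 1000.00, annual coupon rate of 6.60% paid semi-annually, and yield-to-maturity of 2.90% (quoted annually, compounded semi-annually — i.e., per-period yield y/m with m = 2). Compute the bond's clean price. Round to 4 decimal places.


Answer: Price = 1171.0632

Derivation:
Coupon per period c = face * coupon_rate / m = 33.000000
Periods per year m = 2; per-period yield y/m = 0.014500
Number of cashflows N = 10
Cashflows (t years, CF_t, discount factor 1/(1+y/m)^(m*t), PV):
  t = 0.5000: CF_t = 33.000000, DF = 0.985707, PV = 32.528339
  t = 1.0000: CF_t = 33.000000, DF = 0.971619, PV = 32.063420
  t = 1.5000: CF_t = 33.000000, DF = 0.957732, PV = 31.605145
  t = 2.0000: CF_t = 33.000000, DF = 0.944043, PV = 31.153420
  t = 2.5000: CF_t = 33.000000, DF = 0.930550, PV = 30.708152
  t = 3.0000: CF_t = 33.000000, DF = 0.917250, PV = 30.269248
  t = 3.5000: CF_t = 33.000000, DF = 0.904140, PV = 29.836617
  t = 4.0000: CF_t = 33.000000, DF = 0.891217, PV = 29.410170
  t = 4.5000: CF_t = 33.000000, DF = 0.878479, PV = 28.989817
  t = 5.0000: CF_t = 1033.000000, DF = 0.865923, PV = 894.498894
Price P = sum_t PV_t = 1171.063222


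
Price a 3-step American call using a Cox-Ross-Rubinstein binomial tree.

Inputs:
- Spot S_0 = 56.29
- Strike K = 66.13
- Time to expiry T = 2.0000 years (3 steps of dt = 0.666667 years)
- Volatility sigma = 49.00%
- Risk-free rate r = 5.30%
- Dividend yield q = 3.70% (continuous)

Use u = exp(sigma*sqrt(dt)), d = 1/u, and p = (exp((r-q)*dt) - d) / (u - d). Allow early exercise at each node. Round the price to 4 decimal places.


Answer: Price = V(0,0) = 12.6935

Derivation:
dt = T/N = 0.666667
u = exp(sigma*sqrt(dt)) = 1.491949; d = 1/u = 0.670264
p = (exp((r-q)*dt) - d) / (u - d) = 0.414343
Discount per step: exp(-r*dt) = 0.965284
Stock lattice S(k, i) with i counting down-moves:
  k=0: S(0,0) = 56.2900
  k=1: S(1,0) = 83.9818; S(1,1) = 37.7292
  k=2: S(2,0) = 125.2966; S(2,1) = 56.2900; S(2,2) = 25.2885
  k=3: S(3,0) = 186.9361; S(3,1) = 83.9818; S(3,2) = 37.7292; S(3,3) = 16.9500
Terminal payoffs V(N, i) = max(S_T - K, 0):
  V(3,0) = 120.806105; V(3,1) = 17.851810; V(3,2) = 0.000000; V(3,3) = 0.000000
Backward induction: V(k, i) = exp(-r*dt) * [p * V(k+1, i) + (1-p) * V(k+1, i+1)]; then take max(V_cont, immediate exercise) for American.
  V(2,0) = exp(-r*dt) * [p*120.806105 + (1-p)*17.851810] = 58.409531; exercise = 59.166578; V(2,0) = max -> 59.166578
  V(2,1) = exp(-r*dt) * [p*17.851810 + (1-p)*0.000000] = 7.139988; exercise = 0.000000; V(2,1) = max -> 7.139988
  V(2,2) = exp(-r*dt) * [p*0.000000 + (1-p)*0.000000] = 0.000000; exercise = 0.000000; V(2,2) = max -> 0.000000
  V(1,0) = exp(-r*dt) * [p*59.166578 + (1-p)*7.139988] = 27.700603; exercise = 17.851810; V(1,0) = max -> 27.700603
  V(1,1) = exp(-r*dt) * [p*7.139988 + (1-p)*0.000000] = 2.855701; exercise = 0.000000; V(1,1) = max -> 2.855701
  V(0,0) = exp(-r*dt) * [p*27.700603 + (1-p)*2.855701] = 12.693497; exercise = 0.000000; V(0,0) = max -> 12.693497


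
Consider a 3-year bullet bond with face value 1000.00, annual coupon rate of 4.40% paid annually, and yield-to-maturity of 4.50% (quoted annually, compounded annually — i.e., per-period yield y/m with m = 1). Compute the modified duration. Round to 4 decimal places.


Coupon per period c = face * coupon_rate / m = 44.000000
Periods per year m = 1; per-period yield y/m = 0.045000
Number of cashflows N = 3
Cashflows (t years, CF_t, discount factor 1/(1+y/m)^(m*t), PV):
  t = 1.0000: CF_t = 44.000000, DF = 0.956938, PV = 42.105263
  t = 2.0000: CF_t = 44.000000, DF = 0.915730, PV = 40.292118
  t = 3.0000: CF_t = 1044.000000, DF = 0.876297, PV = 914.853655
Price P = sum_t PV_t = 997.251036
First compute Macaulay numerator sum_t t * PV_t:
  t * PV_t at t = 1.0000: 42.105263
  t * PV_t at t = 2.0000: 80.584236
  t * PV_t at t = 3.0000: 2744.560964
Macaulay duration D = 2867.250463 / 997.251036 = 2.875154
Modified duration = D / (1 + y/m) = 2.875154 / (1 + 0.045000) = 2.751344

Answer: Modified duration = 2.7513


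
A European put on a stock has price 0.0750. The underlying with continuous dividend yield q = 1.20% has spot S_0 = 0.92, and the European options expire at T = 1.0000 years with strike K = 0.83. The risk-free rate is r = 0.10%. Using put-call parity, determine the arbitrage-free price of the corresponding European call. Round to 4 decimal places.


Answer: Call price = 0.1549

Derivation:
Put-call parity: C - P = S_0 * exp(-qT) - K * exp(-rT).
S_0 * exp(-qT) = 0.9200 * 0.98807171 = 0.90902598
K * exp(-rT) = 0.8300 * 0.99900050 = 0.82917041
C = P + S*exp(-qT) - K*exp(-rT)
C = 0.0750 + 0.90902598 - 0.82917041 = 0.1549


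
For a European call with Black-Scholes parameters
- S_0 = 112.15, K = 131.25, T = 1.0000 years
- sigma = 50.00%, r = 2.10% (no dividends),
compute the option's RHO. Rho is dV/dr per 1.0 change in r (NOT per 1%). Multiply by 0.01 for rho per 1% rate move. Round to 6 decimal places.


d1 = -0.0225332810; d2 = -0.5225332810
phi(d1) = 0.3988410120; exp(-qT) = 1.0000000000; exp(-rT) = 0.9792189646
N(d2) = 0.3006495402
Rho = K*T*exp(-rT)*N(d2) = 131.2500 * 1.0000 * 0.9792189646 * 0.3006495402 = 38.640227

Answer: Rho = 38.640227


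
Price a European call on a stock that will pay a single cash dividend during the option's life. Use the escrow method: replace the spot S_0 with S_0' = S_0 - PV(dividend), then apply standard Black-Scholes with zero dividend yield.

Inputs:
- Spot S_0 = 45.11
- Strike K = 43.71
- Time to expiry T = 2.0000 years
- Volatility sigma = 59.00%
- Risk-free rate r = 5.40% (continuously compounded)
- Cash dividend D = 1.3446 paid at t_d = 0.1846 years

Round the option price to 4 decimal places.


PV(D) = D * exp(-r * t_d) = 1.3446 * 0.99008112 = 1.33126307
S_0' = S_0 - PV(D) = 45.1100 - 1.33126307 = 43.77873693
d1 = (ln(S_0'/K) + (r + sigma^2/2)*T) / (sigma*sqrt(T)) = 0.54851272
d2 = d1 - sigma*sqrt(T) = -0.28587329
exp(-rT) = 0.89762760
N(d1) = 0.70833005; N(d2) = 0.38748759
C = S_0' * N(d1) - K * exp(-rT) * N(d2) = 43.77873693 * 0.70833005 - 43.7100 * 0.89762760 * 0.38748759 = 15.8066

Answer: Price = 15.8066


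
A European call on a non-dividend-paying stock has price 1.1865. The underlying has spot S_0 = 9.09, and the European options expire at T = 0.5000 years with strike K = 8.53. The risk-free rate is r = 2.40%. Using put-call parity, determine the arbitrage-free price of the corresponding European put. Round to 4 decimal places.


Answer: Put price = 0.5248

Derivation:
Put-call parity: C - P = S_0 * exp(-qT) - K * exp(-rT).
S_0 * exp(-qT) = 9.0900 * 1.00000000 = 9.09000000
K * exp(-rT) = 8.5300 * 0.98807171 = 8.42825171
P = C - S*exp(-qT) + K*exp(-rT)
P = 1.1865 - 9.09000000 + 8.42825171 = 0.5248


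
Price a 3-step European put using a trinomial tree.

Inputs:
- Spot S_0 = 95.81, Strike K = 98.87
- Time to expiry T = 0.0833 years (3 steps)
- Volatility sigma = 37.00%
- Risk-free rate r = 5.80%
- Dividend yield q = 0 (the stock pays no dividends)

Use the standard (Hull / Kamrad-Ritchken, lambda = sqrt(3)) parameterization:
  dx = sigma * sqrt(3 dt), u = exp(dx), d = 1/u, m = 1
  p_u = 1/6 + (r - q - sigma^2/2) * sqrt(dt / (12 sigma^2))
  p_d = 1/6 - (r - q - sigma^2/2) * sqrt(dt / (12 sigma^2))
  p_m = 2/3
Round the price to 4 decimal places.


Answer: Price = V(0,0) = 5.6100

Derivation:
dt = T/N = 0.027767; dx = sigma*sqrt(3*dt) = 0.106788
u = exp(dx) = 1.112699; d = 1/u = 0.898716
p_u = 0.165308, p_m = 0.666667, p_d = 0.168025
Discount per step: exp(-r*dt) = 0.998391
Stock lattice S(k, j) with j the centered position index:
  k=0: S(0,+0) = 95.8100
  k=1: S(1,-1) = 86.1060; S(1,+0) = 95.8100; S(1,+1) = 106.6077
  k=2: S(2,-2) = 77.3848; S(2,-1) = 86.1060; S(2,+0) = 95.8100; S(2,+1) = 106.6077; S(2,+2) = 118.6222
  k=3: S(3,-3) = 69.5469; S(3,-2) = 77.3848; S(3,-1) = 86.1060; S(3,+0) = 95.8100; S(3,+1) = 106.6077; S(3,+2) = 118.6222; S(3,+3) = 131.9908
Terminal payoffs V(N, j) = max(K - S_T, 0):
  V(3,-3) = 29.323071; V(3,-2) = 21.485214; V(3,-1) = 12.764040; V(3,+0) = 3.060000; V(3,+1) = 0.000000; V(3,+2) = 0.000000; V(3,+3) = 0.000000
Backward induction: V(k, j) = exp(-r*dt) * [p_u * V(k+1, j+1) + p_m * V(k+1, j) + p_d * V(k+1, j-1)]
  V(2,-2) = exp(-r*dt) * [p_u*12.764040 + p_m*21.485214 + p_d*29.323071] = 21.326119
  V(2,-1) = exp(-r*dt) * [p_u*3.060000 + p_m*12.764040 + p_d*21.485214] = 12.604945
  V(2,+0) = exp(-r*dt) * [p_u*0.000000 + p_m*3.060000 + p_d*12.764040] = 4.177947
  V(2,+1) = exp(-r*dt) * [p_u*0.000000 + p_m*0.000000 + p_d*3.060000] = 0.513330
  V(2,+2) = exp(-r*dt) * [p_u*0.000000 + p_m*0.000000 + p_d*0.000000] = 0.000000
  V(1,-1) = exp(-r*dt) * [p_u*4.177947 + p_m*12.604945 + p_d*21.326119] = 12.656872
  V(1,+0) = exp(-r*dt) * [p_u*0.513330 + p_m*4.177947 + p_d*12.604945] = 4.980078
  V(1,+1) = exp(-r*dt) * [p_u*0.000000 + p_m*0.513330 + p_d*4.177947] = 1.042540
  V(0,+0) = exp(-r*dt) * [p_u*1.042540 + p_m*4.980078 + p_d*12.656872] = 5.610024
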